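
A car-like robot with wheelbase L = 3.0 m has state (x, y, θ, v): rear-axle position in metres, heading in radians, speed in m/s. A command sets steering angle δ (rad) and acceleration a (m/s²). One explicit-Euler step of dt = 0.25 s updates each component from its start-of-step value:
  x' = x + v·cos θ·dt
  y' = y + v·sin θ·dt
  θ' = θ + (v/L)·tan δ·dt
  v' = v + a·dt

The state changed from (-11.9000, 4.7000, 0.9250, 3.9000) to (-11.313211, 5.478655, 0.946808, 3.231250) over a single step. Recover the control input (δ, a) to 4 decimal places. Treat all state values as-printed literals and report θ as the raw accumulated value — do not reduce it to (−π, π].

δ = 0.0670, a = -2.6750

a = (v'−v)/dt = (-0.668750)/0.25 = -2.6750
Δθ = θ'−θ = 0.021808;  (v·dt/L) = 3.9000·0.25/3.0 = 0.325000
tan δ = Δθ·L/(v·dt) = 0.067102  →  δ = 0.0670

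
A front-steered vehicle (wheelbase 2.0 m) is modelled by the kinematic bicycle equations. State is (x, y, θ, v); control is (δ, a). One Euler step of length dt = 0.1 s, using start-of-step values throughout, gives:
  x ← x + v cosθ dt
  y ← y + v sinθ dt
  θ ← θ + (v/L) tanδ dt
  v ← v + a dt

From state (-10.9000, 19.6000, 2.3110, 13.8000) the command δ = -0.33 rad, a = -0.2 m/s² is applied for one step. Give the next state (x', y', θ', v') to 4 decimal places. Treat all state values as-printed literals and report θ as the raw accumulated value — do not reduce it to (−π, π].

x' = -10.9000 + 13.8000·cos(2.3110)·0.1 = -11.8307
y' = 19.6000 + 13.8000·sin(2.3110)·0.1 = 20.6189
θ' = 2.3110 + (13.8000/2.0)·tan(-0.33)·0.1 = 2.0747
v' = 13.8000 − 0.2000·0.1 = 13.7800

(-11.8307, 20.6189, 2.0747, 13.7800)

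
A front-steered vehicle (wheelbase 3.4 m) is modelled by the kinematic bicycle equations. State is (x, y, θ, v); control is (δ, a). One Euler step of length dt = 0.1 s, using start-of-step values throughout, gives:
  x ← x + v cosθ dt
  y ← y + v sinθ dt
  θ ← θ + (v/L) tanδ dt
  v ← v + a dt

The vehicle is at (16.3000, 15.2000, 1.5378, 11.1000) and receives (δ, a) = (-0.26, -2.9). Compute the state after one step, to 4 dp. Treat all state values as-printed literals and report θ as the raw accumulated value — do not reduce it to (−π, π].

(16.3366, 16.3094, 1.4510, 10.8100)

x' = 16.3000 + 11.1000·cos(1.5378)·0.1 = 16.3366
y' = 15.2000 + 11.1000·sin(1.5378)·0.1 = 16.3094
θ' = 1.5378 + (11.1000/3.4)·tan(-0.26)·0.1 = 1.4510
v' = 11.1000 − 2.9000·0.1 = 10.8100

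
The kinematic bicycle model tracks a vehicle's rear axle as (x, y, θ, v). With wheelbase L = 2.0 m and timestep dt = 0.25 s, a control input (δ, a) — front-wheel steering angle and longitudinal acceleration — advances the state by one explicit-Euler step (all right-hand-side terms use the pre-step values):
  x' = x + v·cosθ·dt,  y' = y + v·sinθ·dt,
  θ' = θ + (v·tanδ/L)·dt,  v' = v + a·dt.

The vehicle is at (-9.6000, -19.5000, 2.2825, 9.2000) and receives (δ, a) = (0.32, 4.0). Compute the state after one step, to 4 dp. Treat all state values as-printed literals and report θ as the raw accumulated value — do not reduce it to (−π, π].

x' = -9.6000 + 9.2000·cos(2.2825)·0.25 = -11.1022
y' = -19.5000 + 9.2000·sin(2.2825)·0.25 = -17.7583
θ' = 2.2825 + (9.2000/2.0)·tan(0.32)·0.25 = 2.6636
v' = 9.2000 + 4.0000·0.25 = 10.2000

(-11.1022, -17.7583, 2.6636, 10.2000)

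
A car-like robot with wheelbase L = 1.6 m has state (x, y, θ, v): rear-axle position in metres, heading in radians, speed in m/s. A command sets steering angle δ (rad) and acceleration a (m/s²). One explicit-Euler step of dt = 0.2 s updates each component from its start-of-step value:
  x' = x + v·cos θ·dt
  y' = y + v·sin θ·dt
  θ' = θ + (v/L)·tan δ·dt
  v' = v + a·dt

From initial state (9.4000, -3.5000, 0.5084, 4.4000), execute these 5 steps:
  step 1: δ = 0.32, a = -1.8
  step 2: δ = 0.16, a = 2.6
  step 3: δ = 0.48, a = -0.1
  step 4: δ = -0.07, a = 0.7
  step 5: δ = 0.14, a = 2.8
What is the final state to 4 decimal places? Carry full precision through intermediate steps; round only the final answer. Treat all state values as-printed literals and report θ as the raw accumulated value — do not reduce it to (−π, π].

(12.3643, -0.3226, 1.1116, 5.2400)

after step 1 (δ=0.32, a=-1.8): (10.168702, -3.071633, 0.690664, 4.040000)
after step 2 (δ=0.16, a=2.6): (10.791527, -2.556898, 0.772161, 4.560000)
after step 3 (δ=0.48, a=-0.1): (11.444888, -1.920609, 1.068909, 4.540000)
after step 4 (δ=-0.07, a=0.7): (11.881709, -1.124587, 1.029119, 4.680000)
after step 5 (δ=0.14, a=2.8): (12.364286, -0.322580, 1.111558, 5.240000)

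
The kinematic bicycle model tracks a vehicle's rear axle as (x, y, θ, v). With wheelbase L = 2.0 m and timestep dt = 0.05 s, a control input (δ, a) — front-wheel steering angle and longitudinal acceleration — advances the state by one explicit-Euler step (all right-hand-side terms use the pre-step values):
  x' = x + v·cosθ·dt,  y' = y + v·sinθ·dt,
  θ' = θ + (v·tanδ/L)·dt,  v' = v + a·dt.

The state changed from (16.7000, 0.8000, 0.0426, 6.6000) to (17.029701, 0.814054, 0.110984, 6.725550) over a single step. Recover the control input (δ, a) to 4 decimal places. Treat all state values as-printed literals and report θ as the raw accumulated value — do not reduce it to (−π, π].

a = (v'−v)/dt = (0.125550)/0.05 = 2.5110
Δθ = θ'−θ = 0.068384;  (v·dt/L) = 6.6000·0.05/2.0 = 0.165000
tan δ = Δθ·L/(v·dt) = 0.414448  →  δ = 0.3929

δ = 0.3929, a = 2.5110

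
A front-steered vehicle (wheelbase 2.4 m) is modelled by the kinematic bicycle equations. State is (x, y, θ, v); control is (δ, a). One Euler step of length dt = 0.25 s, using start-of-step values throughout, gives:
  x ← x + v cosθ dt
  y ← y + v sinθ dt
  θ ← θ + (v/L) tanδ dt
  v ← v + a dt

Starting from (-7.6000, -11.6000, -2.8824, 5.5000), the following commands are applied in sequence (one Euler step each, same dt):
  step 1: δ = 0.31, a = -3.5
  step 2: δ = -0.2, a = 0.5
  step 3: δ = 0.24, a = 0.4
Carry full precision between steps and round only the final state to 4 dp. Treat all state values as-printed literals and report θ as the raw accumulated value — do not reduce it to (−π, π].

after step 1 (δ=0.31, a=-3.5): (-8.929071, -11.952413, -2.698879, 4.625000)
after step 2 (δ=-0.2, a=0.5): (-9.973850, -12.447742, -2.796539, 4.750000)
after step 3 (δ=0.24, a=0.4): (-11.091355, -12.849411, -2.675455, 4.850000)

(-11.0914, -12.8494, -2.6755, 4.8500)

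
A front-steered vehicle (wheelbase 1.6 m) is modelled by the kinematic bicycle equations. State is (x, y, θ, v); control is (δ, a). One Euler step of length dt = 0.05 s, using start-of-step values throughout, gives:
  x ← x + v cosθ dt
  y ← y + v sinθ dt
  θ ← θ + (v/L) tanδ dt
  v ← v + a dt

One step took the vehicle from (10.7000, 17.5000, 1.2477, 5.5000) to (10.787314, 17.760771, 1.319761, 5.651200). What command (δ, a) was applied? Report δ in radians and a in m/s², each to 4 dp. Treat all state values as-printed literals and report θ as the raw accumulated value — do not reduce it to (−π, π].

a = (v'−v)/dt = (0.151200)/0.05 = 3.0240
Δθ = θ'−θ = 0.072061;  (v·dt/L) = 5.5000·0.05/1.6 = 0.171875
tan δ = Δθ·L/(v·dt) = 0.419264  →  δ = 0.3970

δ = 0.3970, a = 3.0240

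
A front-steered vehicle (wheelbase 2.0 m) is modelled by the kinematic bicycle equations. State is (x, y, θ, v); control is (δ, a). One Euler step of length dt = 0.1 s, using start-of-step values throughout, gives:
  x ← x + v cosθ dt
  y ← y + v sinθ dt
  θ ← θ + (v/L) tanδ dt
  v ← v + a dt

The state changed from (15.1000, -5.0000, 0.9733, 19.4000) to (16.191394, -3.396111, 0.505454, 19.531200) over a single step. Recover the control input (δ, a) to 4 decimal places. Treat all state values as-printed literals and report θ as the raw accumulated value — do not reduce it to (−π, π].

δ = -0.4494, a = 1.3120

a = (v'−v)/dt = (0.131200)/0.1 = 1.3120
Δθ = θ'−θ = -0.467846;  (v·dt/L) = 19.4000·0.1/2.0 = 0.970000
tan δ = Δθ·L/(v·dt) = -0.482315  →  δ = -0.4494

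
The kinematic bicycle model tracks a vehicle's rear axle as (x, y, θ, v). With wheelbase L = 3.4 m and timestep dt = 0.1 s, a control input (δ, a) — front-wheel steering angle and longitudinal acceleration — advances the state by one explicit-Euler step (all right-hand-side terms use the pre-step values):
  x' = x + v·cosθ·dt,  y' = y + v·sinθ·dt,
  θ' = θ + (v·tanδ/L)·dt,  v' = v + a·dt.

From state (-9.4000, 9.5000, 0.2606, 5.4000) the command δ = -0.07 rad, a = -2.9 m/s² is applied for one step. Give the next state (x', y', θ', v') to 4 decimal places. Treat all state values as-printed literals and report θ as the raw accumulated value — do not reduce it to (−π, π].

x' = -9.4000 + 5.4000·cos(0.2606)·0.1 = -8.8782
y' = 9.5000 + 5.4000·sin(0.2606)·0.1 = 9.6391
θ' = 0.2606 + (5.4000/3.4)·tan(-0.07)·0.1 = 0.2495
v' = 5.4000 − 2.9000·0.1 = 5.1100

(-8.8782, 9.6391, 0.2495, 5.1100)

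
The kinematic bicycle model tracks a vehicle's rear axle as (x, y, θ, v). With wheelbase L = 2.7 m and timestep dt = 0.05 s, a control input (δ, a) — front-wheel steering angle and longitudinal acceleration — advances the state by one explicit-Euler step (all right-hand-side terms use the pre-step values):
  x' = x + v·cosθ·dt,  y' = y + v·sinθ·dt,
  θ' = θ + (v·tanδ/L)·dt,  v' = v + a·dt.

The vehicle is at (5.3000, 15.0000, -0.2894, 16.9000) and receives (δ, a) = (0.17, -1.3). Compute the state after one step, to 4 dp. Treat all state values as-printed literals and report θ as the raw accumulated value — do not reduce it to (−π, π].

(6.1099, 14.7589, -0.2357, 16.8350)

x' = 5.3000 + 16.9000·cos(-0.2894)·0.05 = 6.1099
y' = 15.0000 + 16.9000·sin(-0.2894)·0.05 = 14.7589
θ' = -0.2894 + (16.9000/2.7)·tan(0.17)·0.05 = -0.2357
v' = 16.9000 − 1.3000·0.05 = 16.8350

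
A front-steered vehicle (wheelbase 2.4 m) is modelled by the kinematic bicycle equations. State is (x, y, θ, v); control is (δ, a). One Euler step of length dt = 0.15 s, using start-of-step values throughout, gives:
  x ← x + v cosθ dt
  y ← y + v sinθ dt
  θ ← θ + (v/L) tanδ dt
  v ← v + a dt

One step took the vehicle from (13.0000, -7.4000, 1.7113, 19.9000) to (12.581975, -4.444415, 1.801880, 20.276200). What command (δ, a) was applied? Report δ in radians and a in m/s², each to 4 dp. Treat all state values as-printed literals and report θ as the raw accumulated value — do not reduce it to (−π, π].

a = (v'−v)/dt = (0.376200)/0.15 = 2.5080
Δθ = θ'−θ = 0.090580;  (v·dt/L) = 19.9000·0.15/2.4 = 1.243750
tan δ = Δθ·L/(v·dt) = 0.072828  →  δ = 0.0727

δ = 0.0727, a = 2.5080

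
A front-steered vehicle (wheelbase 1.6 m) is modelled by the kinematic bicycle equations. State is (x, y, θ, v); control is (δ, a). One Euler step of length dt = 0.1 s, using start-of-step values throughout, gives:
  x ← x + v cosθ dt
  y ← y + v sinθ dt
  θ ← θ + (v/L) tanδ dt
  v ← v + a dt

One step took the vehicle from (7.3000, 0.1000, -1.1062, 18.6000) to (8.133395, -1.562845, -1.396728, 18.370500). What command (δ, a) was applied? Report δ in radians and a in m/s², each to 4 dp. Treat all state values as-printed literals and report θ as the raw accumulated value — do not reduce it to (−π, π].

a = (v'−v)/dt = (-0.229500)/0.1 = -2.2950
Δθ = θ'−θ = -0.290528;  (v·dt/L) = 18.6000·0.1/1.6 = 1.162500
tan δ = Δθ·L/(v·dt) = -0.249917  →  δ = -0.2449

δ = -0.2449, a = -2.2950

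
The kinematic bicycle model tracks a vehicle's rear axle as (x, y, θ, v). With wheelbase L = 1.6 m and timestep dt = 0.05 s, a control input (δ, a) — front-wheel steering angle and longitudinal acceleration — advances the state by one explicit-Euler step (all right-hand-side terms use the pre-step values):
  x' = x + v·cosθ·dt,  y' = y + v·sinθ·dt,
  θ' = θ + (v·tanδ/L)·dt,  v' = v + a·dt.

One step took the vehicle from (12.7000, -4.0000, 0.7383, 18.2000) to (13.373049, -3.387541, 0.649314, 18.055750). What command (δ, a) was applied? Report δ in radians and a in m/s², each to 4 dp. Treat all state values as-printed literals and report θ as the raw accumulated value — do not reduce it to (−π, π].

a = (v'−v)/dt = (-0.144250)/0.05 = -2.8850
Δθ = θ'−θ = -0.088986;  (v·dt/L) = 18.2000·0.05/1.6 = 0.568750
tan δ = Δθ·L/(v·dt) = -0.156459  →  δ = -0.1552

δ = -0.1552, a = -2.8850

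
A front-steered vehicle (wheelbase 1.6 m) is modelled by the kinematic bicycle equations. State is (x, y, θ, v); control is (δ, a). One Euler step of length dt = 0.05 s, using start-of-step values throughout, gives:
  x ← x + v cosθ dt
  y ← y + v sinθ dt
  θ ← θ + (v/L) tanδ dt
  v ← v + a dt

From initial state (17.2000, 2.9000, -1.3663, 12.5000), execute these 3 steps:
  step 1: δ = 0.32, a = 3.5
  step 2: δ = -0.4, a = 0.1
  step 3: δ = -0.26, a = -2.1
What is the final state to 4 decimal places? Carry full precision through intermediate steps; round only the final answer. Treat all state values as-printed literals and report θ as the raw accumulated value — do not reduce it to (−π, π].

(17.6397, 1.0640, -1.5097, 12.5750)

after step 1 (δ=0.32, a=3.5): (17.326921, 2.288023, -1.236851, 12.675000)
after step 2 (δ=-0.4, a=0.1): (17.534647, 1.689283, -1.404317, 12.680000)
after step 3 (δ=-0.26, a=-2.1): (17.639709, 1.064049, -1.509728, 12.575000)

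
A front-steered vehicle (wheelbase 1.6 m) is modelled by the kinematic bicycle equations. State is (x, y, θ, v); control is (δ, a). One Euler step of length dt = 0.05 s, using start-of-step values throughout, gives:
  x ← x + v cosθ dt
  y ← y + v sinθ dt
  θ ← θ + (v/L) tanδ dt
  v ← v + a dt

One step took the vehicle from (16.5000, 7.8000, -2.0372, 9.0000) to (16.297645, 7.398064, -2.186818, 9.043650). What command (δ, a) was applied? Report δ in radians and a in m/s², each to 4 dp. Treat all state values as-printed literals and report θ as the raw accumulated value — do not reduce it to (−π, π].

a = (v'−v)/dt = (0.043650)/0.05 = 0.8730
Δθ = θ'−θ = -0.149618;  (v·dt/L) = 9.0000·0.05/1.6 = 0.281250
tan δ = Δθ·L/(v·dt) = -0.531975  →  δ = -0.4889

δ = -0.4889, a = 0.8730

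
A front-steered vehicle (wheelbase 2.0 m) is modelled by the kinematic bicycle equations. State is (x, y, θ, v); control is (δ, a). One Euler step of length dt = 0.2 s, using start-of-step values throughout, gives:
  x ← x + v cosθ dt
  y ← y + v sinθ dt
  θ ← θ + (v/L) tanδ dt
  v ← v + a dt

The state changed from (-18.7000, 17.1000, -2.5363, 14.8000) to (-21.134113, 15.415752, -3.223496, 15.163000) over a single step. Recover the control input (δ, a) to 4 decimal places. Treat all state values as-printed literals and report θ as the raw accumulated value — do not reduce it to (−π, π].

δ = -0.4347, a = 1.8150

a = (v'−v)/dt = (0.363000)/0.2 = 1.8150
Δθ = θ'−θ = -0.687196;  (v·dt/L) = 14.8000·0.2/2.0 = 1.480000
tan δ = Δθ·L/(v·dt) = -0.464322  →  δ = -0.4347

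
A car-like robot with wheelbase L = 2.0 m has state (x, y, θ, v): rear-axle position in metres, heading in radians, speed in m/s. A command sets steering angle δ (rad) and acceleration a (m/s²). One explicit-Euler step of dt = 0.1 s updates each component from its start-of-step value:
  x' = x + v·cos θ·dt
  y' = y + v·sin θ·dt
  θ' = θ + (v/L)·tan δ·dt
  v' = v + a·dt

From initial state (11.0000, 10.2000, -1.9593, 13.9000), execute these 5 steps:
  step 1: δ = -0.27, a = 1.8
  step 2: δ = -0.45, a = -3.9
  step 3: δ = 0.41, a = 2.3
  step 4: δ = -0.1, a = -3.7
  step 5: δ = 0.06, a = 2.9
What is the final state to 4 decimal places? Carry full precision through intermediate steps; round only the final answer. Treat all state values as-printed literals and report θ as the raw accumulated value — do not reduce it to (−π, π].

(6.9323, 4.7358, -2.2233, 13.8400)

after step 1 (δ=-0.27, a=1.8): (10.473462, 8.913587, -2.151647, 14.080000)
after step 2 (δ=-0.45, a=-3.9): (9.700843, 7.736504, -2.491718, 13.690000)
after step 3 (δ=0.41, a=2.3): (8.610901, 6.908140, -2.194213, 13.920000)
after step 4 (δ=-0.1, a=-3.7): (7.798234, 5.777991, -2.264046, 13.550000)
after step 5 (δ=0.06, a=2.9): (6.932335, 4.735761, -2.223347, 13.840000)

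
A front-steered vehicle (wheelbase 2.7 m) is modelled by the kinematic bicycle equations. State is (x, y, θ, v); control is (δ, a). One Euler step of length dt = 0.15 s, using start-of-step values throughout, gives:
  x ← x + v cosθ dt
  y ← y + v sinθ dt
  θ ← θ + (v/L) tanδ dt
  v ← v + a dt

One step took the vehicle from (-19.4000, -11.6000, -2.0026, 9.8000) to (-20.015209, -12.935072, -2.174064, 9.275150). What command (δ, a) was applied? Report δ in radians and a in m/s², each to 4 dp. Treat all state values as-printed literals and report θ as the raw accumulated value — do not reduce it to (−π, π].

δ = -0.3051, a = -3.4990

a = (v'−v)/dt = (-0.524850)/0.15 = -3.4990
Δθ = θ'−θ = -0.171464;  (v·dt/L) = 9.8000·0.15/2.7 = 0.544444
tan δ = Δθ·L/(v·dt) = -0.314934  →  δ = -0.3051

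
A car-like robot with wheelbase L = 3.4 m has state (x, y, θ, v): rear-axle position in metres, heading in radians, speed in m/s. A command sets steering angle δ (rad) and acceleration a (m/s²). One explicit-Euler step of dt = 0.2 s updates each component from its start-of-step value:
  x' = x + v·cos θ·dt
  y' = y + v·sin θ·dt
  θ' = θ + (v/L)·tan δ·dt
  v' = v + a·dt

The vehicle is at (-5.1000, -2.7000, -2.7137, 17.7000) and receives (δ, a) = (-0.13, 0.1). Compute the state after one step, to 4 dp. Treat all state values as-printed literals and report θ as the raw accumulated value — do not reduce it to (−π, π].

x' = -5.1000 + 17.7000·cos(-2.7137)·0.2 = -8.3208
y' = -2.7000 + 17.7000·sin(-2.7137)·0.2 = -4.1689
θ' = -2.7137 + (17.7000/3.4)·tan(-0.13)·0.2 = -2.8498
v' = 17.7000 + 0.1000·0.2 = 17.7200

(-8.3208, -4.1689, -2.8498, 17.7200)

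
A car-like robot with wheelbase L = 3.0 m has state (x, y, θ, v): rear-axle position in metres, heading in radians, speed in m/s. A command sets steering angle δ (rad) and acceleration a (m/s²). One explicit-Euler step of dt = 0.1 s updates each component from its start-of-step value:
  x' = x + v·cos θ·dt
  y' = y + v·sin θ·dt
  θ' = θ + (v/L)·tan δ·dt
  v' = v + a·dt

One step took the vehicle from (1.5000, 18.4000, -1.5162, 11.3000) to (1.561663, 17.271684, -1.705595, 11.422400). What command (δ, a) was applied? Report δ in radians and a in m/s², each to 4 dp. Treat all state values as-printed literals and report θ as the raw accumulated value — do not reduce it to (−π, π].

a = (v'−v)/dt = (0.122400)/0.1 = 1.2240
Δθ = θ'−θ = -0.189395;  (v·dt/L) = 11.3000·0.1/3.0 = 0.376667
tan δ = Δθ·L/(v·dt) = -0.502819  →  δ = -0.4659

δ = -0.4659, a = 1.2240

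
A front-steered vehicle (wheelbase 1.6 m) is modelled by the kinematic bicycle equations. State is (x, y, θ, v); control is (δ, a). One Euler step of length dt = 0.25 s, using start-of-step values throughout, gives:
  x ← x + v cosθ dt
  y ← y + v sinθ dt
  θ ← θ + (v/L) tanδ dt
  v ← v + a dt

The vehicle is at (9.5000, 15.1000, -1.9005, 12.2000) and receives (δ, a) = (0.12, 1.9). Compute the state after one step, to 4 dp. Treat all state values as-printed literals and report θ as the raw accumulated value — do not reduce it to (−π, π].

x' = 9.5000 + 12.2000·cos(-1.9005)·0.25 = 8.5125
y' = 15.1000 + 12.2000·sin(-1.9005)·0.25 = 12.2143
θ' = -1.9005 + (12.2000/1.6)·tan(0.12)·0.25 = -1.6706
v' = 12.2000 + 1.9000·0.25 = 12.6750

(8.5125, 12.2143, -1.6706, 12.6750)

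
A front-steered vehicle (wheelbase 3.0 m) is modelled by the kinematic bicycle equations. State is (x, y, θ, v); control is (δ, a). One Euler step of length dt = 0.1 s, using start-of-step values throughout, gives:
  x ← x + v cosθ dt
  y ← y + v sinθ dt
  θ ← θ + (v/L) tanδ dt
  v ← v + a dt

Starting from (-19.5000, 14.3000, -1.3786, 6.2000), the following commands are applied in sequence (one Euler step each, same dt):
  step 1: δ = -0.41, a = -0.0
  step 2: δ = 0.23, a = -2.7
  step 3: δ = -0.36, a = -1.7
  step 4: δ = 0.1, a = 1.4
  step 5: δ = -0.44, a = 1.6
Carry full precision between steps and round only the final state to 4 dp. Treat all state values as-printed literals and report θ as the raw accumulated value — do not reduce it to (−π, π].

(-19.1289, 11.3268, -1.5678, 6.0600)

after step 1 (δ=-0.41, a=-0.0): (-19.381571, 13.691416, -1.468424, 6.200000)
after step 2 (δ=0.23, a=-2.7): (-19.318210, 13.074662, -1.420034, 5.930000)
after step 3 (δ=-0.36, a=-1.7): (-19.229147, 12.488388, -1.494436, 5.760000)
after step 4 (δ=0.1, a=1.4): (-19.185206, 11.914067, -1.475172, 5.900000)
after step 5 (δ=-0.44, a=1.6): (-19.128874, 11.326762, -1.567759, 6.060000)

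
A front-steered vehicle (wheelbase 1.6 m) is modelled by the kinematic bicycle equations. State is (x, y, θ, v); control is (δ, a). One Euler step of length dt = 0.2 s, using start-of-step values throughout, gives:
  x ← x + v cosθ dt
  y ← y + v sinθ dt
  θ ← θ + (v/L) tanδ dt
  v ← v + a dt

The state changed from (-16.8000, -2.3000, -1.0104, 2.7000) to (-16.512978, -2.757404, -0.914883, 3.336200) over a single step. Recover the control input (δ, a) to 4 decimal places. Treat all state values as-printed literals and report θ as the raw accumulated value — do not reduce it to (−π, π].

a = (v'−v)/dt = (0.636200)/0.2 = 3.1810
Δθ = θ'−θ = 0.095517;  (v·dt/L) = 2.7000·0.2/1.6 = 0.337500
tan δ = Δθ·L/(v·dt) = 0.283013  →  δ = 0.2758

δ = 0.2758, a = 3.1810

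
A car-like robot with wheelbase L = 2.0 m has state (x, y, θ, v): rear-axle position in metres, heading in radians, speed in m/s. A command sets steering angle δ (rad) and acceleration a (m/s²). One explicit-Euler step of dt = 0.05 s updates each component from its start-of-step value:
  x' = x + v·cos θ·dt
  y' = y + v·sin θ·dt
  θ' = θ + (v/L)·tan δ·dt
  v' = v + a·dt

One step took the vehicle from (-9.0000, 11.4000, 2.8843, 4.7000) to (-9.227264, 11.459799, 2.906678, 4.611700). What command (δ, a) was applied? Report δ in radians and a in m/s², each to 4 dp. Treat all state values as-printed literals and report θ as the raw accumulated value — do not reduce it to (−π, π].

δ = 0.1882, a = -1.7660

a = (v'−v)/dt = (-0.088300)/0.05 = -1.7660
Δθ = θ'−θ = 0.022378;  (v·dt/L) = 4.7000·0.05/2.0 = 0.117500
tan δ = Δθ·L/(v·dt) = 0.190451  →  δ = 0.1882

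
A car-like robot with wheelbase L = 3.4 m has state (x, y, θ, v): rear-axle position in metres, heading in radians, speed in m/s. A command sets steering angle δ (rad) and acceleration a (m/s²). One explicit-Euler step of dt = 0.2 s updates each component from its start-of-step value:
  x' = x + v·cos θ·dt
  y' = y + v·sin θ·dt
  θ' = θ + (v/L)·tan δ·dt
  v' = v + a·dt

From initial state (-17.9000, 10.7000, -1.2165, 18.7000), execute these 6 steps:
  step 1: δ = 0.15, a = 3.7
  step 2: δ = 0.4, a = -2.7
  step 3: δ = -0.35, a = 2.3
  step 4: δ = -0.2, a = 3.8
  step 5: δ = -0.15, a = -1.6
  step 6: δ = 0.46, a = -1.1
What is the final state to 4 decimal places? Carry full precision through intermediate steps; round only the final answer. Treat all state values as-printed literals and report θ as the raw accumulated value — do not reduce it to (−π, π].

after step 1 (δ=0.15, a=3.7): (-16.602480, 7.192288, -1.050251, 19.440000)
after step 2 (δ=0.4, a=-2.7): (-14.668771, 3.819261, -0.566775, 18.900000)
after step 3 (δ=-0.35, a=2.3): (-11.479823, 1.789726, -0.972601, 19.360000)
after step 4 (δ=-0.2, a=3.8): (-9.299297, -1.409913, -1.203452, 20.120000)
after step 5 (δ=-0.15, a=-1.6): (-7.854123, -5.165449, -1.382325, 19.800000)
after step 6 (δ=0.46, a=-1.1): (-7.112185, -9.055324, -0.805272, 19.580000)

(-7.1122, -9.0553, -0.8053, 19.5800)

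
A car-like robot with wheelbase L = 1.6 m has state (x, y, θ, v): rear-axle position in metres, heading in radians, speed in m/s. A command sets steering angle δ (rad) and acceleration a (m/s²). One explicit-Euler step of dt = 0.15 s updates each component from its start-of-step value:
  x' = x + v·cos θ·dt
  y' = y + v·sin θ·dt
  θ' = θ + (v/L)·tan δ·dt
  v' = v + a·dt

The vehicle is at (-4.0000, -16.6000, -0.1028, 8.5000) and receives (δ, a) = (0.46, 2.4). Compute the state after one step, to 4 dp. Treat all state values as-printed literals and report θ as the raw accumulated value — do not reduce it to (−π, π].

x' = -4.0000 + 8.5000·cos(-0.1028)·0.15 = -2.7317
y' = -16.6000 + 8.5000·sin(-0.1028)·0.15 = -16.7308
θ' = -0.1028 + (8.5000/1.6)·tan(0.46)·0.15 = 0.2920
v' = 8.5000 + 2.4000·0.15 = 8.8600

(-2.7317, -16.7308, 0.2920, 8.8600)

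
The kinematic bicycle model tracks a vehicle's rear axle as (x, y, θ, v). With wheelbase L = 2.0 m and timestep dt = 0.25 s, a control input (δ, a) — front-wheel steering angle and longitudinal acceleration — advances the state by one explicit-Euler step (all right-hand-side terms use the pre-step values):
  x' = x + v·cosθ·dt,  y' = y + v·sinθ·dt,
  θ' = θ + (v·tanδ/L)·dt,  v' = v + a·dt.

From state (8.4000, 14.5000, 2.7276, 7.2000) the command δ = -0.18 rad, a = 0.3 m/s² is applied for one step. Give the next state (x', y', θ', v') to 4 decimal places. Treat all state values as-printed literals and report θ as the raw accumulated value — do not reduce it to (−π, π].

(6.7521, 15.2241, 2.5638, 7.2750)

x' = 8.4000 + 7.2000·cos(2.7276)·0.25 = 6.7521
y' = 14.5000 + 7.2000·sin(2.7276)·0.25 = 15.2241
θ' = 2.7276 + (7.2000/2.0)·tan(-0.18)·0.25 = 2.5638
v' = 7.2000 + 0.3000·0.25 = 7.2750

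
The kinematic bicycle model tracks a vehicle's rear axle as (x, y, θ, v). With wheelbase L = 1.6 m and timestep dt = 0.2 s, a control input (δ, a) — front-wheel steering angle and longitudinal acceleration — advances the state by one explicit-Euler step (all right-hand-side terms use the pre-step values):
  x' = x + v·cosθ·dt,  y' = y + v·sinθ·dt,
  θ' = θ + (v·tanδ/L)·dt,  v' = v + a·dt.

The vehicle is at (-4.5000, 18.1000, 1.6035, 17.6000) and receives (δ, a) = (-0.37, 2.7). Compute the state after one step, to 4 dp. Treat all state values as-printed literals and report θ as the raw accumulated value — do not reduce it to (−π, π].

(-4.6151, 21.6181, 0.7502, 18.1400)

x' = -4.5000 + 17.6000·cos(1.6035)·0.2 = -4.6151
y' = 18.1000 + 17.6000·sin(1.6035)·0.2 = 21.6181
θ' = 1.6035 + (17.6000/1.6)·tan(-0.37)·0.2 = 0.7502
v' = 17.6000 + 2.7000·0.2 = 18.1400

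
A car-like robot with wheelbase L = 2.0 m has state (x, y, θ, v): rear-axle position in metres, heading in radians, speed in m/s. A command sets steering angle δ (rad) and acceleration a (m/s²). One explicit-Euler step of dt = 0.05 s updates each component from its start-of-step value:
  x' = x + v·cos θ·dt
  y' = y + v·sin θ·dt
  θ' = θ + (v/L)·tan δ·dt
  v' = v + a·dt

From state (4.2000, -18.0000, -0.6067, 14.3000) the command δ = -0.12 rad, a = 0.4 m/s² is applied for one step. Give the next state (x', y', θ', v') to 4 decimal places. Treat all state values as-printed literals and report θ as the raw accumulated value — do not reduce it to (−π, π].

x' = 4.2000 + 14.3000·cos(-0.6067)·0.05 = 4.7874
y' = -18.0000 + 14.3000·sin(-0.6067)·0.05 = -18.4077
θ' = -0.6067 + (14.3000/2.0)·tan(-0.12)·0.05 = -0.6498
v' = 14.3000 + 0.4000·0.05 = 14.3200

(4.7874, -18.4077, -0.6498, 14.3200)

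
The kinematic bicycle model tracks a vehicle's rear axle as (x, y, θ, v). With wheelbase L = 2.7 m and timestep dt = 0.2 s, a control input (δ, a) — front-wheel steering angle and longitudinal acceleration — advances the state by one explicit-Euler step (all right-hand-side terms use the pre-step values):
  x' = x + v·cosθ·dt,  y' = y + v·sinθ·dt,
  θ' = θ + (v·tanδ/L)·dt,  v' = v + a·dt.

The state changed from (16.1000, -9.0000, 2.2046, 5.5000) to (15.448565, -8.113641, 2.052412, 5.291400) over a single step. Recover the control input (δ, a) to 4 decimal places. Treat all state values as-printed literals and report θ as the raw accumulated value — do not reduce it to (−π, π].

δ = -0.3575, a = -1.0430

a = (v'−v)/dt = (-0.208600)/0.2 = -1.0430
Δθ = θ'−θ = -0.152188;  (v·dt/L) = 5.5000·0.2/2.7 = 0.407407
tan δ = Δθ·L/(v·dt) = -0.373552  →  δ = -0.3575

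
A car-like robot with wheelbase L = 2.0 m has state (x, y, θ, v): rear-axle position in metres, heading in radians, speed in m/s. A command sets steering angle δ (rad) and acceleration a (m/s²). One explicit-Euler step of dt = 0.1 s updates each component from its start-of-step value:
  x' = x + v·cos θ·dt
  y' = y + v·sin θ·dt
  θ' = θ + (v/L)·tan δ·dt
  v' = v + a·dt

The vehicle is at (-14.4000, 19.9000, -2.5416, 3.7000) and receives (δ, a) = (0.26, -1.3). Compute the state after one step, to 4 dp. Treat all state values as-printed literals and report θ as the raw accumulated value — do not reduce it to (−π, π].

(-14.7054, 19.6911, -2.4924, 3.5700)

x' = -14.4000 + 3.7000·cos(-2.5416)·0.1 = -14.7054
y' = 19.9000 + 3.7000·sin(-2.5416)·0.1 = 19.6911
θ' = -2.5416 + (3.7000/2.0)·tan(0.26)·0.1 = -2.4924
v' = 3.7000 − 1.3000·0.1 = 3.5700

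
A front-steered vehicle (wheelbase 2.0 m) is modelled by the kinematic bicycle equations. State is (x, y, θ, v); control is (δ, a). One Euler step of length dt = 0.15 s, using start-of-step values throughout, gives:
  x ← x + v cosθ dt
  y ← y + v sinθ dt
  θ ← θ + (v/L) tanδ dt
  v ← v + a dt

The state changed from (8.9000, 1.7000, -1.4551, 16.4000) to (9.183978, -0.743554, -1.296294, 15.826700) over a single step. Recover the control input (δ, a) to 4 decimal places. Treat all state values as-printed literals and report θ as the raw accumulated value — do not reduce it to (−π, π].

δ = 0.1284, a = -3.8220

a = (v'−v)/dt = (-0.573300)/0.15 = -3.8220
Δθ = θ'−θ = 0.158806;  (v·dt/L) = 16.4000·0.15/2.0 = 1.230000
tan δ = Δθ·L/(v·dt) = 0.129111  →  δ = 0.1284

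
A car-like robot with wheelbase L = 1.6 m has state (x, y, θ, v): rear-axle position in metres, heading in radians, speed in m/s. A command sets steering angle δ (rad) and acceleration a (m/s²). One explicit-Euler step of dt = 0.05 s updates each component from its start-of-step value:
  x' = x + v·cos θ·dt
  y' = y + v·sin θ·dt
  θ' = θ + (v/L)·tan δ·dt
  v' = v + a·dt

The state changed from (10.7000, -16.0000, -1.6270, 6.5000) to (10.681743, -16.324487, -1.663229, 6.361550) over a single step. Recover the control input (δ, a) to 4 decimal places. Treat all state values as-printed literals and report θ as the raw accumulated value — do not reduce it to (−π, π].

δ = -0.1765, a = -2.7690

a = (v'−v)/dt = (-0.138450)/0.05 = -2.7690
Δθ = θ'−θ = -0.036229;  (v·dt/L) = 6.5000·0.05/1.6 = 0.203125
tan δ = Δθ·L/(v·dt) = -0.178358  →  δ = -0.1765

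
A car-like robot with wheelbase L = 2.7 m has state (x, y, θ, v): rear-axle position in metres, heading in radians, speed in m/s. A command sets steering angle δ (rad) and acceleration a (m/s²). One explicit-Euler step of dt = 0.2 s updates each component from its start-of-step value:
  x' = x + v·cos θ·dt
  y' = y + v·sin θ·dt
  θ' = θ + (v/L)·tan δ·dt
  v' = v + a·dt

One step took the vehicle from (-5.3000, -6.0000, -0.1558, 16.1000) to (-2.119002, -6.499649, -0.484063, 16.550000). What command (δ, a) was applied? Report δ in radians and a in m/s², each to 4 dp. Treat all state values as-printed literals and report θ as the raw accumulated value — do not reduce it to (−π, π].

δ = -0.2686, a = 2.2500

a = (v'−v)/dt = (0.450000)/0.2 = 2.2500
Δθ = θ'−θ = -0.328263;  (v·dt/L) = 16.1000·0.2/2.7 = 1.192593
tan δ = Δθ·L/(v·dt) = -0.275252  →  δ = -0.2686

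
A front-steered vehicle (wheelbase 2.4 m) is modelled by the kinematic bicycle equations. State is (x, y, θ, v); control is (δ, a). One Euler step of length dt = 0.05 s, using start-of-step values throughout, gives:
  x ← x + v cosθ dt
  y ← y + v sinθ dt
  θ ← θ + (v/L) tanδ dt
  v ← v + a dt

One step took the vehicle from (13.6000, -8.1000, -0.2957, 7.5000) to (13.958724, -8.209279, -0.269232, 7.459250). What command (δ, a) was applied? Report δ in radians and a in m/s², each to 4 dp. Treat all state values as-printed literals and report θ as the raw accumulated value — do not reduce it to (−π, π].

δ = 0.1678, a = -0.8150

a = (v'−v)/dt = (-0.040750)/0.05 = -0.8150
Δθ = θ'−θ = 0.026468;  (v·dt/L) = 7.5000·0.05/2.4 = 0.156250
tan δ = Δθ·L/(v·dt) = 0.169395  →  δ = 0.1678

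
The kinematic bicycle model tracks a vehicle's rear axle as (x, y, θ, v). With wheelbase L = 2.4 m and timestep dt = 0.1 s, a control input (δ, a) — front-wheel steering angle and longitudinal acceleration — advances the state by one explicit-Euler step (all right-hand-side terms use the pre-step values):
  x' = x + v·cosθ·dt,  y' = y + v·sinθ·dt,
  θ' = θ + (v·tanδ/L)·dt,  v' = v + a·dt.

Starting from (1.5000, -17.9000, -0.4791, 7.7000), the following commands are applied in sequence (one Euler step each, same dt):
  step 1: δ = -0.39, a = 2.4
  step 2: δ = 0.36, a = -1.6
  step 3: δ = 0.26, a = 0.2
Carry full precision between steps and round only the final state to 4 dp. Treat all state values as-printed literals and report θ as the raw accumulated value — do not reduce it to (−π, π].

after step 1 (δ=-0.39, a=2.4): (2.183306, -18.254955, -0.610980, 7.940000)
after step 2 (δ=0.36, a=-1.6): (2.833660, -18.710450, -0.486454, 7.780000)
after step 3 (δ=0.26, a=0.2): (3.521409, -19.074160, -0.400218, 7.800000)

(3.5214, -19.0742, -0.4002, 7.8000)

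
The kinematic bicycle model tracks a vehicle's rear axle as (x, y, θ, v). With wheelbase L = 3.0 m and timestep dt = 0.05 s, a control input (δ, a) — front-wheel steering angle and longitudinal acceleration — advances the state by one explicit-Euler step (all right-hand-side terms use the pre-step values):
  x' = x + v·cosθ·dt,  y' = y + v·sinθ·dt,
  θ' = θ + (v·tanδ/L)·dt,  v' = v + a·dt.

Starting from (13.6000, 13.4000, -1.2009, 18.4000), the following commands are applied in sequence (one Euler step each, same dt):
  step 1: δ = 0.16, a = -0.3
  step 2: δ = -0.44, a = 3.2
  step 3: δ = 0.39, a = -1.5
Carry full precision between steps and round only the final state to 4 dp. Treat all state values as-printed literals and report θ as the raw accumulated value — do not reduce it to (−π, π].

after step 1 (δ=0.16, a=-0.3): (13.932597, 12.542224, -1.151410, 18.385000)
after step 2 (δ=-0.44, a=3.2): (14.306916, 11.702637, -1.295665, 18.545000)
after step 3 (δ=0.39, a=-1.5): (14.558824, 10.810262, -1.168615, 18.470000)

(14.5588, 10.8103, -1.1686, 18.4700)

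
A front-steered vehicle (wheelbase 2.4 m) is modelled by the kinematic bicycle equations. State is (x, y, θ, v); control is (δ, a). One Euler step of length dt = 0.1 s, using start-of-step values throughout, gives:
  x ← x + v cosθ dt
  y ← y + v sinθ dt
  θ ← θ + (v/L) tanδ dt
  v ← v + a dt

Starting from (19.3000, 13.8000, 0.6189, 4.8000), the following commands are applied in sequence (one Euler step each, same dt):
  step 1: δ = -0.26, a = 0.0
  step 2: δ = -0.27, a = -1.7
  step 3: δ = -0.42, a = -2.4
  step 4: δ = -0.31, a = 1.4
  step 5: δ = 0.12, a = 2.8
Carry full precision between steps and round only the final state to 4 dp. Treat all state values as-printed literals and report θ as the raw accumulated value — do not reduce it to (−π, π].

after step 1 (δ=-0.26, a=0.0): (19.690968, 14.078467, 0.565696, 4.800000)
after step 2 (δ=-0.27, a=-1.7): (20.096192, 14.335749, 0.510344, 4.630000)
after step 3 (δ=-0.42, a=-2.4): (20.500195, 14.561914, 0.424193, 4.390000)
after step 4 (δ=-0.31, a=1.4): (20.900287, 14.742600, 0.365600, 4.530000)
after step 5 (δ=0.12, a=2.8): (21.323348, 14.904551, 0.388359, 4.810000)

(21.3233, 14.9046, 0.3884, 4.8100)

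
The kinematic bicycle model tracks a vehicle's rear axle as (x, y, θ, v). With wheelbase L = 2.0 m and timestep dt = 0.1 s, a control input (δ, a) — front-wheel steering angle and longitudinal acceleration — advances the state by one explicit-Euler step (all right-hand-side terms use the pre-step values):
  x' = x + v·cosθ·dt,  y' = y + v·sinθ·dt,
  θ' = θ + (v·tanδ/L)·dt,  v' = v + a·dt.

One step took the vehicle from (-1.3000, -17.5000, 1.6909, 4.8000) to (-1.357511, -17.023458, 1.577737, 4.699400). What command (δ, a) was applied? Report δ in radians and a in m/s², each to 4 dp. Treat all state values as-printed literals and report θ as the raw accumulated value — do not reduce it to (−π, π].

δ = -0.4406, a = -1.0060

a = (v'−v)/dt = (-0.100600)/0.1 = -1.0060
Δθ = θ'−θ = -0.113163;  (v·dt/L) = 4.8000·0.1/2.0 = 0.240000
tan δ = Δθ·L/(v·dt) = -0.471513  →  δ = -0.4406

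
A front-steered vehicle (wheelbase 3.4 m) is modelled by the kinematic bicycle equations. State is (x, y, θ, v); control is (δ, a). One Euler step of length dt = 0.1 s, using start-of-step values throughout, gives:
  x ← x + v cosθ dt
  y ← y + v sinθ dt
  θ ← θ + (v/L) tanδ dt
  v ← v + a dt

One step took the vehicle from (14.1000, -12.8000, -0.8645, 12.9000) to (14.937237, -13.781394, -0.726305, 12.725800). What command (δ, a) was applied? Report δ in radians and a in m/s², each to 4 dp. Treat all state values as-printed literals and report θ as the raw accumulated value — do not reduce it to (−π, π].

a = (v'−v)/dt = (-0.174200)/0.1 = -1.7420
Δθ = θ'−θ = 0.138195;  (v·dt/L) = 12.9000·0.1/3.4 = 0.379412
tan δ = Δθ·L/(v·dt) = 0.364235  →  δ = 0.3493

δ = 0.3493, a = -1.7420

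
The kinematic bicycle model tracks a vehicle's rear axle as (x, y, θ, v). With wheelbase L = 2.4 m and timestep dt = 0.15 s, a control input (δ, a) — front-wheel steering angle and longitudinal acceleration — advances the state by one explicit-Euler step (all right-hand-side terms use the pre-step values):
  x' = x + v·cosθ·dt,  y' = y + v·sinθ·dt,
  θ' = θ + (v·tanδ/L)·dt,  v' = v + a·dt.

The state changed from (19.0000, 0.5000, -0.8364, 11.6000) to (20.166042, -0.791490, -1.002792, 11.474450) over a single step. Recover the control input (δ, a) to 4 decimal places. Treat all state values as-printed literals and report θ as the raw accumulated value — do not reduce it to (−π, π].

a = (v'−v)/dt = (-0.125550)/0.15 = -0.8370
Δθ = θ'−θ = -0.166392;  (v·dt/L) = 11.6000·0.15/2.4 = 0.725000
tan δ = Δθ·L/(v·dt) = -0.229506  →  δ = -0.2256

δ = -0.2256, a = -0.8370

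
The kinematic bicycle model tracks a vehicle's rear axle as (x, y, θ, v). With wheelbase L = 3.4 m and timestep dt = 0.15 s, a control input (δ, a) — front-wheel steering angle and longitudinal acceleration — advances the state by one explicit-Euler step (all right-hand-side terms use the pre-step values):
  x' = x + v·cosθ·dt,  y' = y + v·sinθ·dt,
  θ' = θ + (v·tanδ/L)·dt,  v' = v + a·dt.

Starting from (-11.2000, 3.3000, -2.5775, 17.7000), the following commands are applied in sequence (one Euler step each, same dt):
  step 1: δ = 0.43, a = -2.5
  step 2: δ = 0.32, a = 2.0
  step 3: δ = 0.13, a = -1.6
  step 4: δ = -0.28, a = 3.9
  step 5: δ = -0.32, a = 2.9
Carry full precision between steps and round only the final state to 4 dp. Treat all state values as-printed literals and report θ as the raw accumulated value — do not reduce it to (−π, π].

after step 1 (δ=0.43, a=-2.5): (-13.443672, 1.880506, -2.219371, 17.325000)
after step 2 (δ=0.32, a=2.0): (-15.013449, -0.190556, -1.966077, 17.625000)
after step 3 (δ=0.13, a=-1.6): (-16.031472, -2.630442, -1.864419, 17.385000)
after step 4 (δ=-0.28, a=3.9): (-16.786212, -5.126585, -2.084969, 17.970000)
after step 5 (δ=-0.32, a=2.9): (-18.111900, -7.473556, -2.347693, 18.405000)

(-18.1119, -7.4736, -2.3477, 18.4050)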